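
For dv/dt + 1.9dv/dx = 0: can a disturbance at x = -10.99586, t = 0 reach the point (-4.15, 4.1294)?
No. Only data at x = -11.99586 affects (-4.15, 4.1294). Advection has one-way propagation along characteristics.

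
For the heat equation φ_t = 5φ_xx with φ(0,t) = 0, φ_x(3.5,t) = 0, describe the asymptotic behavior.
φ → 0. Heat escapes through the Dirichlet boundary.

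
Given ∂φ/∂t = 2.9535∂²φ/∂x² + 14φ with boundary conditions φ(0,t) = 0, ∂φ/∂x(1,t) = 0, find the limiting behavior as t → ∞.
φ grows unboundedly. Reaction dominates diffusion (r=14 > κπ²/(4L²)≈7.29); solution grows exponentially.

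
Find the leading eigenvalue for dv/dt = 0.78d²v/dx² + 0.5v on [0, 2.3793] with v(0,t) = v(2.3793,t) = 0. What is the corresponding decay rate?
Eigenvalues: λₙ = 0.78n²π²/2.3793² - 0.5.
First three modes:
  n=1: λ₁ = 0.78π²/2.3793² - 0.5 ≈ 0.86
  n=2: λ₂ = 3.12π²/2.3793² - 0.5 ≈ 4.939
  n=3: λ₃ = 7.02π²/2.3793² - 0.5 ≈ 11.739
Since 0.78π²/2.3793² ≈ 1.36 > 0.5, all λₙ > 0.
The n=1 mode decays slowest → dominates as t → ∞.
Asymptotic: v ~ c₁ sin(πx/2.3793) e^{-λ₁t} with decay rate λ₁ ≈ 0.86.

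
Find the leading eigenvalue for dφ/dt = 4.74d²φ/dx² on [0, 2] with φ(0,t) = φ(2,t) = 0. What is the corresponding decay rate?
Eigenvalues: λₙ = 4.74n²π²/2².
First three modes:
  n=1: λ₁ = 4.74π²/2² ≈ 11.695
  n=2: λ₂ = 18.96π²/2² ≈ 46.782 (4× faster decay)
  n=3: λ₃ = 42.66π²/2² ≈ 105.259 (9× faster decay)
As t → ∞, higher modes decay exponentially faster. The n=1 mode dominates: φ ~ c₁ sin(πx/2) e^{-λ₁t}.
Decay rate: λ₁ = 4.74π²/2² ≈ 11.695.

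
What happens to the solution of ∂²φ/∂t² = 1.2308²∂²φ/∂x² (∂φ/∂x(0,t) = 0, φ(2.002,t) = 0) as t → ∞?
φ oscillates (no decay). Energy is conserved; the solution oscillates indefinitely as standing waves.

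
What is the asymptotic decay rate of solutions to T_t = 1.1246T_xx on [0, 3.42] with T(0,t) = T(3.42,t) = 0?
Eigenvalues: λₙ = 1.1246n²π²/3.42².
First three modes:
  n=1: λ₁ = 1.1246π²/3.42² ≈ 0.949
  n=2: λ₂ = 4.4984π²/3.42² ≈ 3.796 (4× faster decay)
  n=3: λ₃ = 10.1214π²/3.42² ≈ 8.541 (9× faster decay)
As t → ∞, higher modes decay exponentially faster. The n=1 mode dominates: T ~ c₁ sin(πx/3.42) e^{-λ₁t}.
Decay rate: λ₁ = 1.1246π²/3.42² ≈ 0.949.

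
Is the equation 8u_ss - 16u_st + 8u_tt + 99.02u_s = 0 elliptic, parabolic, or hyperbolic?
Computing B² - 4AC with A = 8, B = -16, C = 8: discriminant = 0 (zero). Answer: parabolic.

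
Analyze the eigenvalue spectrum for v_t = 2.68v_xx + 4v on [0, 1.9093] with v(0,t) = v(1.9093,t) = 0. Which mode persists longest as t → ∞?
Eigenvalues: λₙ = 2.68n²π²/1.9093² - 4.
First three modes:
  n=1: λ₁ = 2.68π²/1.9093² - 4 ≈ 3.256
  n=2: λ₂ = 10.72π²/1.9093² - 4 ≈ 25.023
  n=3: λ₃ = 24.12π²/1.9093² - 4 ≈ 61.302
Since 2.68π²/1.9093² ≈ 7.256 > 4, all λₙ > 0.
The n=1 mode decays slowest → dominates as t → ∞.
Asymptotic: v ~ c₁ sin(πx/1.9093) e^{-λ₁t} with decay rate λ₁ ≈ 3.256.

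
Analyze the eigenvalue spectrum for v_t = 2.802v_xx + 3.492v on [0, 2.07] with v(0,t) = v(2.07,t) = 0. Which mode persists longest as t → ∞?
Eigenvalues: λₙ = 2.802n²π²/2.07² - 3.492.
First three modes:
  n=1: λ₁ = 2.802π²/2.07² - 3.492 ≈ 2.962
  n=2: λ₂ = 11.208π²/2.07² - 3.492 ≈ 22.324
  n=3: λ₃ = 25.218π²/2.07² - 3.492 ≈ 54.594
Since 2.802π²/2.07² ≈ 6.454 > 3.492, all λₙ > 0.
The n=1 mode decays slowest → dominates as t → ∞.
Asymptotic: v ~ c₁ sin(πx/2.07) e^{-λ₁t} with decay rate λ₁ ≈ 2.962.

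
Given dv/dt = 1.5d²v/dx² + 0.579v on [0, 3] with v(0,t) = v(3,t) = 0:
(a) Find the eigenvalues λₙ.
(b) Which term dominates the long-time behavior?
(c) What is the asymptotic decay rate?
Eigenvalues: λₙ = 1.5n²π²/3² - 0.579.
First three modes:
  n=1: λ₁ = 1.5π²/3² - 0.579 ≈ 1.066
  n=2: λ₂ = 6π²/3² - 0.579 ≈ 6.001
  n=3: λ₃ = 13.5π²/3² - 0.579 ≈ 14.225
Since 1.5π²/3² ≈ 1.645 > 0.579, all λₙ > 0.
The n=1 mode decays slowest → dominates as t → ∞.
Asymptotic: v ~ c₁ sin(πx/3) e^{-λ₁t} with decay rate λ₁ ≈ 1.066.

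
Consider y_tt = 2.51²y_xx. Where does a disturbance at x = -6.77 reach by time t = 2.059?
Domain of influence: [-11.93809, -1.60191]. Data at x = -6.77 spreads outward at speed 2.51.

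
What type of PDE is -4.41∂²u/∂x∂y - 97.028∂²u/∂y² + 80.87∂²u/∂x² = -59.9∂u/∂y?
Rewriting in standard form: 80.87∂²u/∂x² - 4.41∂²u/∂x∂y - 97.028∂²u/∂y² + 59.9∂u/∂y = 0. With A = 80.87, B = -4.41, C = -97.028, the discriminant is 31406.06554. This is a hyperbolic PDE.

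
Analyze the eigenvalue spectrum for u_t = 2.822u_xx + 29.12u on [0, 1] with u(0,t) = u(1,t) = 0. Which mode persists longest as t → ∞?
Eigenvalues: λₙ = 2.822n²π²/1² - 29.12.
First three modes:
  n=1: λ₁ = 2.822π² - 29.12 ≈ -1.268
  n=2: λ₂ = 11.288π² - 29.12 ≈ 82.288
  n=3: λ₃ = 25.398π² - 29.12 ≈ 221.548
Since 2.822π² ≈ 27.852 < 29.12, λ₁ < 0.
The n=1 mode grows fastest (−λₙ is largest for n=1) → dominates.
Asymptotic: u ~ c₁ sin(πx/1) e^{1.268t} (exponential growth at rate −λ₁ ≈ 1.268).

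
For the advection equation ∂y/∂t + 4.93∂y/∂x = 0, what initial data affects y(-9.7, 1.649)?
A single point: x = -17.82957. The characteristic through (-9.7, 1.649) is x - 4.93t = const, so x = -9.7 - 4.93·1.649 = -17.82957.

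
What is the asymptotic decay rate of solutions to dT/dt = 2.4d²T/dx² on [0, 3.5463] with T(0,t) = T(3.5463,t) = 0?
Eigenvalues: λₙ = 2.4n²π²/3.5463².
First three modes:
  n=1: λ₁ = 2.4π²/3.5463² ≈ 1.883
  n=2: λ₂ = 9.6π²/3.5463² ≈ 7.534 (4× faster decay)
  n=3: λ₃ = 21.6π²/3.5463² ≈ 16.951 (9× faster decay)
As t → ∞, higher modes decay exponentially faster. The n=1 mode dominates: T ~ c₁ sin(πx/3.5463) e^{-λ₁t}.
Decay rate: λ₁ = 2.4π²/3.5463² ≈ 1.883.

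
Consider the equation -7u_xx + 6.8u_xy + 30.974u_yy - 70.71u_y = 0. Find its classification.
Hyperbolic. (A = -7, B = 6.8, C = 30.974 gives B² - 4AC = 913.512.)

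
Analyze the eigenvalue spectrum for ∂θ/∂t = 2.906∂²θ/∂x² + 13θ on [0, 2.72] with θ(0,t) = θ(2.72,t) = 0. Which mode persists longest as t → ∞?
Eigenvalues: λₙ = 2.906n²π²/2.72² - 13.
First three modes:
  n=1: λ₁ = 2.906π²/2.72² - 13 ≈ -9.123
  n=2: λ₂ = 11.624π²/2.72² - 13 ≈ 2.507
  n=3: λ₃ = 26.154π²/2.72² - 13 ≈ 21.89
Since 2.906π²/2.72² ≈ 3.877 < 13, λ₁ < 0.
The n=1 mode grows fastest (−λₙ is largest for n=1) → dominates.
Asymptotic: θ ~ c₁ sin(πx/2.72) e^{9.123t} (exponential growth at rate −λ₁ ≈ 9.123).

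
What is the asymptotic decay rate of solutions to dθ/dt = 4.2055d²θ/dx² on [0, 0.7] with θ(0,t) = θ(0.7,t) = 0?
Eigenvalues: λₙ = 4.2055n²π²/0.7².
First three modes:
  n=1: λ₁ = 4.2055π²/0.7² ≈ 84.707
  n=2: λ₂ = 16.822π²/0.7² ≈ 338.83 (4× faster decay)
  n=3: λ₃ = 37.8495π²/0.7² ≈ 762.367 (9× faster decay)
As t → ∞, higher modes decay exponentially faster. The n=1 mode dominates: θ ~ c₁ sin(πx/0.7) e^{-λ₁t}.
Decay rate: λ₁ = 4.2055π²/0.7² ≈ 84.707.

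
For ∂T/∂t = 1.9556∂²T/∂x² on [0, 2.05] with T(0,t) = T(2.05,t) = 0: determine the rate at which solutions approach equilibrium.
Eigenvalues: λₙ = 1.9556n²π²/2.05².
First three modes:
  n=1: λ₁ = 1.9556π²/2.05² ≈ 4.593
  n=2: λ₂ = 7.8224π²/2.05² ≈ 18.371 (4× faster decay)
  n=3: λ₃ = 17.6004π²/2.05² ≈ 41.335 (9× faster decay)
As t → ∞, higher modes decay exponentially faster. The n=1 mode dominates: T ~ c₁ sin(πx/2.05) e^{-λ₁t}.
Decay rate: λ₁ = 1.9556π²/2.05² ≈ 4.593.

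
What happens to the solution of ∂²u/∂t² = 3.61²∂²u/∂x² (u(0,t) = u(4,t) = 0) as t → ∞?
u oscillates (no decay). Energy is conserved; the solution oscillates indefinitely as standing waves.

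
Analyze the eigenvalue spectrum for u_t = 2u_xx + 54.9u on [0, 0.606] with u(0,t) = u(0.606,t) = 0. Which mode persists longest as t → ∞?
Eigenvalues: λₙ = 2n²π²/0.606² - 54.9.
First three modes:
  n=1: λ₁ = 2π²/0.606² - 54.9 ≈ -1.149
  n=2: λ₂ = 8π²/0.606² - 54.9 ≈ 160.103
  n=3: λ₃ = 18π²/0.606² - 54.9 ≈ 428.857
Since 2π²/0.606² ≈ 53.751 < 54.9, λ₁ < 0.
The n=1 mode grows fastest (−λₙ is largest for n=1) → dominates.
Asymptotic: u ~ c₁ sin(πx/0.606) e^{1.149t} (exponential growth at rate −λ₁ ≈ 1.149).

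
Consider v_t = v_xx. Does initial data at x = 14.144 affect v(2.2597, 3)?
Yes, for any finite x. The heat equation has infinite propagation speed, so all initial data affects all points at any t > 0.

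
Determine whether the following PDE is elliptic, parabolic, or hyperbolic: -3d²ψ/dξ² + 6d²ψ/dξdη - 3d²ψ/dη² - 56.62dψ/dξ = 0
Coefficients: A = -3, B = 6, C = -3. B² - 4AC = 0, which is zero, so the equation is parabolic.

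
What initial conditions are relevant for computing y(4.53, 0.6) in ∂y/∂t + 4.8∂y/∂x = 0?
A single point: x = 1.65. The characteristic through (4.53, 0.6) is x - 4.8t = const, so x = 4.53 - 4.8·0.6 = 1.65.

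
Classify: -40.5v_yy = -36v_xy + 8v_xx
Rewriting in standard form: -8v_xx + 36v_xy - 40.5v_yy = 0. Parabolic (discriminant = 0).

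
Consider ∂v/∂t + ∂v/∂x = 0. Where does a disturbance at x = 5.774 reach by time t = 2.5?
At x = 8.274. The characteristic carries data from (5.774, 0) to (8.274, 2.5).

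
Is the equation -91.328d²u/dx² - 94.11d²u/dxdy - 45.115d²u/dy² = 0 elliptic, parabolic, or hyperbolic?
Computing B² - 4AC with A = -91.328, B = -94.11, C = -45.115: discriminant = -7624.35878 (negative). Answer: elliptic.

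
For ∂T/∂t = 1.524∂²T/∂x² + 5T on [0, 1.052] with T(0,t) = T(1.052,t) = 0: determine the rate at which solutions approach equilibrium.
Eigenvalues: λₙ = 1.524n²π²/1.052² - 5.
First three modes:
  n=1: λ₁ = 1.524π²/1.052² - 5 ≈ 8.591
  n=2: λ₂ = 6.096π²/1.052² - 5 ≈ 49.364
  n=3: λ₃ = 13.716π²/1.052² - 5 ≈ 117.32
Since 1.524π²/1.052² ≈ 13.591 > 5, all λₙ > 0.
The n=1 mode decays slowest → dominates as t → ∞.
Asymptotic: T ~ c₁ sin(πx/1.052) e^{-λ₁t} with decay rate λ₁ ≈ 8.591.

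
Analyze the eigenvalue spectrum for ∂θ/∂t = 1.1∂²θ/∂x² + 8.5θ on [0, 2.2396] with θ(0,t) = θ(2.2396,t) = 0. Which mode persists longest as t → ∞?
Eigenvalues: λₙ = 1.1n²π²/2.2396² - 8.5.
First three modes:
  n=1: λ₁ = 1.1π²/2.2396² - 8.5 ≈ -6.336
  n=2: λ₂ = 4.4π²/2.2396² - 8.5 ≈ 0.158
  n=3: λ₃ = 9.9π²/2.2396² - 8.5 ≈ 10.98
Since 1.1π²/2.2396² ≈ 2.164 < 8.5, λ₁ < 0.
The n=1 mode grows fastest (−λₙ is largest for n=1) → dominates.
Asymptotic: θ ~ c₁ sin(πx/2.2396) e^{6.336t} (exponential growth at rate −λ₁ ≈ 6.336).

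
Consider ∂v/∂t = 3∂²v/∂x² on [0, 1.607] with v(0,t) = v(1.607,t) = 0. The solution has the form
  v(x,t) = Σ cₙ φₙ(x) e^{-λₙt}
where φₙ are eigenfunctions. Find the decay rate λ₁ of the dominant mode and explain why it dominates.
Eigenvalues: λₙ = 3n²π²/1.607².
First three modes:
  n=1: λ₁ = 3π²/1.607² ≈ 11.465
  n=2: λ₂ = 12π²/1.607² ≈ 45.862 (4× faster decay)
  n=3: λ₃ = 27π²/1.607² ≈ 103.189 (9× faster decay)
As t → ∞, higher modes decay exponentially faster. The n=1 mode dominates: v ~ c₁ sin(πx/1.607) e^{-λ₁t}.
Decay rate: λ₁ = 3π²/1.607² ≈ 11.465.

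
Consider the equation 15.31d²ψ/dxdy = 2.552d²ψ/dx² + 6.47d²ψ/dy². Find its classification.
Rewriting in standard form: -2.552d²ψ/dx² + 15.31d²ψ/dxdy - 6.47d²ψ/dy² = 0. Hyperbolic. (A = -2.552, B = 15.31, C = -6.47 gives B² - 4AC = 168.35034.)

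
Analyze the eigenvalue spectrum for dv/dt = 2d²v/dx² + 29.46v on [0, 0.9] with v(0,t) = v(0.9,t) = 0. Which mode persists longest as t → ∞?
Eigenvalues: λₙ = 2n²π²/0.9² - 29.46.
First three modes:
  n=1: λ₁ = 2π²/0.9² - 29.46 ≈ -5.091
  n=2: λ₂ = 8π²/0.9² - 29.46 ≈ 68.018
  n=3: λ₃ = 18π²/0.9² - 29.46 ≈ 189.865
Since 2π²/0.9² ≈ 24.369 < 29.46, λ₁ < 0.
The n=1 mode grows fastest (−λₙ is largest for n=1) → dominates.
Asymptotic: v ~ c₁ sin(πx/0.9) e^{5.091t} (exponential growth at rate −λ₁ ≈ 5.091).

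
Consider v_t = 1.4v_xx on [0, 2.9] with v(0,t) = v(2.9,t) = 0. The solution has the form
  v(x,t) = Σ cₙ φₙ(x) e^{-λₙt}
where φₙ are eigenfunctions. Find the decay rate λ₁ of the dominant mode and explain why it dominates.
Eigenvalues: λₙ = 1.4n²π²/2.9².
First three modes:
  n=1: λ₁ = 1.4π²/2.9² ≈ 1.643
  n=2: λ₂ = 5.6π²/2.9² ≈ 6.572 (4× faster decay)
  n=3: λ₃ = 12.6π²/2.9² ≈ 14.787 (9× faster decay)
As t → ∞, higher modes decay exponentially faster. The n=1 mode dominates: v ~ c₁ sin(πx/2.9) e^{-λ₁t}.
Decay rate: λ₁ = 1.4π²/2.9² ≈ 1.643.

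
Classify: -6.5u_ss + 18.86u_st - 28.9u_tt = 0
Elliptic (discriminant = -395.7004).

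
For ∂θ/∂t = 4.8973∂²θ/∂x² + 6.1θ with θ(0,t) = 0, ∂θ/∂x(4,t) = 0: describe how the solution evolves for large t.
θ grows unboundedly. Reaction dominates diffusion (r=6.1 > κπ²/(4L²)≈0.76); solution grows exponentially.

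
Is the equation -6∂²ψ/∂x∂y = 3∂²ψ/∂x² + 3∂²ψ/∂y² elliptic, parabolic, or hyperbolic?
Rewriting in standard form: -3∂²ψ/∂x² - 6∂²ψ/∂x∂y - 3∂²ψ/∂y² = 0. Computing B² - 4AC with A = -3, B = -6, C = -3: discriminant = 0 (zero). Answer: parabolic.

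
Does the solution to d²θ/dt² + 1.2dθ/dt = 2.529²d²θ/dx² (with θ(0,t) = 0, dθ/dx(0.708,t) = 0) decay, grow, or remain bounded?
θ → 0. Damping (γ=1.2) dissipates energy; oscillations decay exponentially.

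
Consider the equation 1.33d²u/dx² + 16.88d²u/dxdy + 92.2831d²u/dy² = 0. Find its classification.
Elliptic. (A = 1.33, B = 16.88, C = 92.2831 gives B² - 4AC = -206.011692.)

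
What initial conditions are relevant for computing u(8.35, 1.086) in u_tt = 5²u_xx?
Domain of dependence: [2.92, 13.78]. Signals travel at speed 5, so data within |x - 8.35| ≤ 5·1.086 = 5.43 can reach the point.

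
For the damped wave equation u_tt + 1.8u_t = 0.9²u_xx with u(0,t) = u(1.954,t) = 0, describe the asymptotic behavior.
u → 0. Damping (γ=1.8) dissipates energy; oscillations decay exponentially.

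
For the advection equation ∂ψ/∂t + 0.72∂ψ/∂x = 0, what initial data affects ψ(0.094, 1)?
A single point: x = -0.626. The characteristic through (0.094, 1) is x - 0.72t = const, so x = 0.094 - 0.72·1 = -0.626.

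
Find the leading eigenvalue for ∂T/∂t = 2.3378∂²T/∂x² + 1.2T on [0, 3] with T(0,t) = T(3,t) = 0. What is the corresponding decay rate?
Eigenvalues: λₙ = 2.3378n²π²/3² - 1.2.
First three modes:
  n=1: λ₁ = 2.3378π²/3² - 1.2 ≈ 1.364
  n=2: λ₂ = 9.3512π²/3² - 1.2 ≈ 9.055
  n=3: λ₃ = 21.0402π²/3² - 1.2 ≈ 21.873
Since 2.3378π²/3² ≈ 2.564 > 1.2, all λₙ > 0.
The n=1 mode decays slowest → dominates as t → ∞.
Asymptotic: T ~ c₁ sin(πx/3) e^{-λ₁t} with decay rate λ₁ ≈ 1.364.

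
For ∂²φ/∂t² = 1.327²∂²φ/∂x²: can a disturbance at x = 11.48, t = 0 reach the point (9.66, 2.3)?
Yes. The domain of dependence is [6.6079, 12.7121], and 11.48 ∈ [6.6079, 12.7121].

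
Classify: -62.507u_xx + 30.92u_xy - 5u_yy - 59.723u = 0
Elliptic (discriminant = -294.0936).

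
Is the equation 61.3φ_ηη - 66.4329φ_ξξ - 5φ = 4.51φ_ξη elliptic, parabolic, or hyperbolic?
Rewriting in standard form: -66.4329φ_ξξ - 4.51φ_ξη + 61.3φ_ηη - 5φ = 0. Computing B² - 4AC with A = -66.4329, B = -4.51, C = 61.3: discriminant = 16309.68718 (positive). Answer: hyperbolic.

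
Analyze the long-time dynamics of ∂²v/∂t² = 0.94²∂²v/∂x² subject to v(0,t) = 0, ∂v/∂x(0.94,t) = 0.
Long-time behavior: v oscillates (no decay). Energy is conserved; the solution oscillates indefinitely as standing waves.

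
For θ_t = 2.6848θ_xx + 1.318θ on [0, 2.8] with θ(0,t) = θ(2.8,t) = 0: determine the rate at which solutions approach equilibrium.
Eigenvalues: λₙ = 2.6848n²π²/2.8² - 1.318.
First three modes:
  n=1: λ₁ = 2.6848π²/2.8² - 1.318 ≈ 2.062
  n=2: λ₂ = 10.7392π²/2.8² - 1.318 ≈ 12.201
  n=3: λ₃ = 24.1632π²/2.8² - 1.318 ≈ 29.101
Since 2.6848π²/2.8² ≈ 3.38 > 1.318, all λₙ > 0.
The n=1 mode decays slowest → dominates as t → ∞.
Asymptotic: θ ~ c₁ sin(πx/2.8) e^{-λ₁t} with decay rate λ₁ ≈ 2.062.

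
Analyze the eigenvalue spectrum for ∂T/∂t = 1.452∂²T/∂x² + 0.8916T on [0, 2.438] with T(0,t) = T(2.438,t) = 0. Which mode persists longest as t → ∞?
Eigenvalues: λₙ = 1.452n²π²/2.438² - 0.8916.
First three modes:
  n=1: λ₁ = 1.452π²/2.438² - 0.8916 ≈ 1.519
  n=2: λ₂ = 5.808π²/2.438² - 0.8916 ≈ 8.752
  n=3: λ₃ = 13.068π²/2.438² - 0.8916 ≈ 20.807
Since 1.452π²/2.438² ≈ 2.411 > 0.8916, all λₙ > 0.
The n=1 mode decays slowest → dominates as t → ∞.
Asymptotic: T ~ c₁ sin(πx/2.438) e^{-λ₁t} with decay rate λ₁ ≈ 1.519.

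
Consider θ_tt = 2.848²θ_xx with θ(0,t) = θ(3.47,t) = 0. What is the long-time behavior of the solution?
As t → ∞, θ oscillates (no decay). Energy is conserved; the solution oscillates indefinitely as standing waves.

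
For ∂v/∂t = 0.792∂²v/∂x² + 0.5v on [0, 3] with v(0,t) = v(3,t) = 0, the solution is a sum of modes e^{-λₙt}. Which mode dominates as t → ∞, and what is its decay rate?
Eigenvalues: λₙ = 0.792n²π²/3² - 0.5.
First three modes:
  n=1: λ₁ = 0.792π²/3² - 0.5 ≈ 0.369
  n=2: λ₂ = 3.168π²/3² - 0.5 ≈ 2.974
  n=3: λ₃ = 7.128π²/3² - 0.5 ≈ 7.317
Since 0.792π²/3² ≈ 0.869 > 0.5, all λₙ > 0.
The n=1 mode decays slowest → dominates as t → ∞.
Asymptotic: v ~ c₁ sin(πx/3) e^{-λ₁t} with decay rate λ₁ ≈ 0.369.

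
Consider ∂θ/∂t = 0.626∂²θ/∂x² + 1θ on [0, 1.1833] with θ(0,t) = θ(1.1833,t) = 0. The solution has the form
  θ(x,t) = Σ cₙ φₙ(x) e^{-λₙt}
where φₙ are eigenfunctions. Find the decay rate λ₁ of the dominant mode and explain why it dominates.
Eigenvalues: λₙ = 0.626n²π²/1.1833² - 1.
First three modes:
  n=1: λ₁ = 0.626π²/1.1833² - 1 ≈ 3.412
  n=2: λ₂ = 2.504π²/1.1833² - 1 ≈ 16.65
  n=3: λ₃ = 5.634π²/1.1833² - 1 ≈ 38.712
Since 0.626π²/1.1833² ≈ 4.412 > 1, all λₙ > 0.
The n=1 mode decays slowest → dominates as t → ∞.
Asymptotic: θ ~ c₁ sin(πx/1.1833) e^{-λ₁t} with decay rate λ₁ ≈ 3.412.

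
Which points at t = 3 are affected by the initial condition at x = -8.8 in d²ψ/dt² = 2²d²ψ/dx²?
Domain of influence: [-14.8, -2.8]. Data at x = -8.8 spreads outward at speed 2.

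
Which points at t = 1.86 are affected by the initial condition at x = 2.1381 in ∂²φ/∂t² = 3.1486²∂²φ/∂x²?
Domain of influence: [-3.718296, 7.994496]. Data at x = 2.1381 spreads outward at speed 3.1486.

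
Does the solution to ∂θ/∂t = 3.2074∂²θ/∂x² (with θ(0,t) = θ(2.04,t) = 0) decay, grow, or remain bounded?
θ → 0. Heat diffuses out through both boundaries.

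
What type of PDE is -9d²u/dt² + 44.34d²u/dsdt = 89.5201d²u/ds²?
Rewriting in standard form: -89.5201d²u/ds² + 44.34d²u/dsdt - 9d²u/dt² = 0. With A = -89.5201, B = 44.34, C = -9, the discriminant is -1256.688. This is an elliptic PDE.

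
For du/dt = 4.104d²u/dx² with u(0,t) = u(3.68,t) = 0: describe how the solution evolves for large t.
u → 0. Heat diffuses out through both boundaries.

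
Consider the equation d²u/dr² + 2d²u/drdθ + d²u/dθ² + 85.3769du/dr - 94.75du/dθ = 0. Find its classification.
Parabolic. (A = 1, B = 2, C = 1 gives B² - 4AC = 0.)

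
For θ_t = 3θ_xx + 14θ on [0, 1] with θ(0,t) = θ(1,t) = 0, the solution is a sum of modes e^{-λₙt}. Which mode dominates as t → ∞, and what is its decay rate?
Eigenvalues: λₙ = 3n²π²/1² - 14.
First three modes:
  n=1: λ₁ = 3π² - 14 ≈ 15.609
  n=2: λ₂ = 12π² - 14 ≈ 104.435
  n=3: λ₃ = 27π² - 14 ≈ 252.479
Since 3π² ≈ 29.609 > 14, all λₙ > 0.
The n=1 mode decays slowest → dominates as t → ∞.
Asymptotic: θ ~ c₁ sin(πx/1) e^{-λ₁t} with decay rate λ₁ ≈ 15.609.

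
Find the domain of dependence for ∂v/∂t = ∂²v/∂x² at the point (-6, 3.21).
The entire real line. The heat equation has infinite propagation speed: any initial disturbance instantly affects all points (though exponentially small far away).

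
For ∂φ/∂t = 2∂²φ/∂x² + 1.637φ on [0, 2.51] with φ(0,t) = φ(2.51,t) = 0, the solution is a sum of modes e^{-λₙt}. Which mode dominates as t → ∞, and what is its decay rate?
Eigenvalues: λₙ = 2n²π²/2.51² - 1.637.
First three modes:
  n=1: λ₁ = 2π²/2.51² - 1.637 ≈ 1.496
  n=2: λ₂ = 8π²/2.51² - 1.637 ≈ 10.896
  n=3: λ₃ = 18π²/2.51² - 1.637 ≈ 26.561
Since 2π²/2.51² ≈ 3.133 > 1.637, all λₙ > 0.
The n=1 mode decays slowest → dominates as t → ∞.
Asymptotic: φ ~ c₁ sin(πx/2.51) e^{-λ₁t} with decay rate λ₁ ≈ 1.496.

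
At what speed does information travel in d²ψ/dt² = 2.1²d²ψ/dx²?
Speed = 2.1. Information travels along characteristics x = x₀ ± 2.1t.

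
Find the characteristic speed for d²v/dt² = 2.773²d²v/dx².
Speed = 2.773. Information travels along characteristics x = x₀ ± 2.773t.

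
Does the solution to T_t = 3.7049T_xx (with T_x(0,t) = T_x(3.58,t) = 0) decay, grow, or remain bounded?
T → constant (steady state). Heat is conserved (no flux at boundaries); solution approaches the spatial average.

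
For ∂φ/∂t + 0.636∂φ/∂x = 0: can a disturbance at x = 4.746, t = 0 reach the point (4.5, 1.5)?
No. Only data at x = 3.546 affects (4.5, 1.5). Advection has one-way propagation along characteristics.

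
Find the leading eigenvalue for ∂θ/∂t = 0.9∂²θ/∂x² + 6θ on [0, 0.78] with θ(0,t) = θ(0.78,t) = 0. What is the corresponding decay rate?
Eigenvalues: λₙ = 0.9n²π²/0.78² - 6.
First three modes:
  n=1: λ₁ = 0.9π²/0.78² - 6 ≈ 8.6
  n=2: λ₂ = 3.6π²/0.78² - 6 ≈ 52.4
  n=3: λ₃ = 8.1π²/0.78² - 6 ≈ 125.4
Since 0.9π²/0.78² ≈ 14.6 > 6, all λₙ > 0.
The n=1 mode decays slowest → dominates as t → ∞.
Asymptotic: θ ~ c₁ sin(πx/0.78) e^{-λ₁t} with decay rate λ₁ ≈ 8.6.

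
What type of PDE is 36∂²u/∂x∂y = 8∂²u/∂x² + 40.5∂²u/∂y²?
Rewriting in standard form: -8∂²u/∂x² + 36∂²u/∂x∂y - 40.5∂²u/∂y² = 0. With A = -8, B = 36, C = -40.5, the discriminant is 0. This is a parabolic PDE.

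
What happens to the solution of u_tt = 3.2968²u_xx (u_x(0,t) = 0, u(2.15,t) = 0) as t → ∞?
u oscillates (no decay). Energy is conserved; the solution oscillates indefinitely as standing waves.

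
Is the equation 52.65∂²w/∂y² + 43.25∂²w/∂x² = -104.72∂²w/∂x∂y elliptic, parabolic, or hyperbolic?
Rewriting in standard form: 43.25∂²w/∂x² + 104.72∂²w/∂x∂y + 52.65∂²w/∂y² = 0. Computing B² - 4AC with A = 43.25, B = 104.72, C = 52.65: discriminant = 1857.8284 (positive). Answer: hyperbolic.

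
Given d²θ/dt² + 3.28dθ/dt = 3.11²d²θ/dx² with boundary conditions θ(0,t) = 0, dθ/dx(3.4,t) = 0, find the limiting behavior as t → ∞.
θ → 0. Damping (γ=3.28) dissipates energy; oscillations decay exponentially.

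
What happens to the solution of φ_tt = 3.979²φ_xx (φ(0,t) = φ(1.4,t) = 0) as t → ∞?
φ oscillates (no decay). Energy is conserved; the solution oscillates indefinitely as standing waves.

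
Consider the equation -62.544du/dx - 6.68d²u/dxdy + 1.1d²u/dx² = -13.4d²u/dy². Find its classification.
Rewriting in standard form: 1.1d²u/dx² - 6.68d²u/dxdy + 13.4d²u/dy² - 62.544du/dx = 0. Elliptic. (A = 1.1, B = -6.68, C = 13.4 gives B² - 4AC = -14.3376.)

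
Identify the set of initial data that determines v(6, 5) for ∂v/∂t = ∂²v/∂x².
The entire real line. The heat equation has infinite propagation speed: any initial disturbance instantly affects all points (though exponentially small far away).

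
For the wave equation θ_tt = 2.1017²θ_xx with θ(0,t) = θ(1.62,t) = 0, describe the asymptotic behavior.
θ oscillates (no decay). Energy is conserved; the solution oscillates indefinitely as standing waves.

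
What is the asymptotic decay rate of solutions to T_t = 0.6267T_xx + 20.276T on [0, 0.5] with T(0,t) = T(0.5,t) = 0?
Eigenvalues: λₙ = 0.6267n²π²/0.5² - 20.276.
First three modes:
  n=1: λ₁ = 0.6267π²/0.5² - 20.276 ≈ 4.465
  n=2: λ₂ = 2.5068π²/0.5² - 20.276 ≈ 78.688
  n=3: λ₃ = 5.6403π²/0.5² - 20.276 ≈ 202.394
Since 0.6267π²/0.5² ≈ 24.741 > 20.276, all λₙ > 0.
The n=1 mode decays slowest → dominates as t → ∞.
Asymptotic: T ~ c₁ sin(πx/0.5) e^{-λ₁t} with decay rate λ₁ ≈ 4.465.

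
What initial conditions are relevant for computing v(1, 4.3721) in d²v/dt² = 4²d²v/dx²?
Domain of dependence: [-16.4884, 18.4884]. Signals travel at speed 4, so data within |x - 1| ≤ 4·4.3721 = 17.4884 can reach the point.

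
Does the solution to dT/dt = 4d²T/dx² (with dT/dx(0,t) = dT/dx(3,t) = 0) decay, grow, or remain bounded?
T → constant (steady state). Heat is conserved (no flux at boundaries); solution approaches the spatial average.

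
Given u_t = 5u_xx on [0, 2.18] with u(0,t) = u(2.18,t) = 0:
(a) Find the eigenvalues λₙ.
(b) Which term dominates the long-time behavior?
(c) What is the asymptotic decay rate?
Eigenvalues: λₙ = 5n²π²/2.18².
First three modes:
  n=1: λ₁ = 5π²/2.18² ≈ 10.384
  n=2: λ₂ = 20π²/2.18² ≈ 41.535 (4× faster decay)
  n=3: λ₃ = 45π²/2.18² ≈ 93.454 (9× faster decay)
As t → ∞, higher modes decay exponentially faster. The n=1 mode dominates: u ~ c₁ sin(πx/2.18) e^{-λ₁t}.
Decay rate: λ₁ = 5π²/2.18² ≈ 10.384.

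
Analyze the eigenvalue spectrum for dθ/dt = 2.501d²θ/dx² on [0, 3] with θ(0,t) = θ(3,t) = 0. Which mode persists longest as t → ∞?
Eigenvalues: λₙ = 2.501n²π²/3².
First three modes:
  n=1: λ₁ = 2.501π²/3² ≈ 2.743
  n=2: λ₂ = 10.004π²/3² ≈ 10.971 (4× faster decay)
  n=3: λ₃ = 22.509π²/3² ≈ 24.684 (9× faster decay)
As t → ∞, higher modes decay exponentially faster. The n=1 mode dominates: θ ~ c₁ sin(πx/3) e^{-λ₁t}.
Decay rate: λ₁ = 2.501π²/3² ≈ 2.743.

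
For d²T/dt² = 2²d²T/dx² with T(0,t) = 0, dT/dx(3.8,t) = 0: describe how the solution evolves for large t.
T oscillates (no decay). Energy is conserved; the solution oscillates indefinitely as standing waves.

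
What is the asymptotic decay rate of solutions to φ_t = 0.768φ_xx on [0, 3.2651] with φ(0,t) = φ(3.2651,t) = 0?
Eigenvalues: λₙ = 0.768n²π²/3.2651².
First three modes:
  n=1: λ₁ = 0.768π²/3.2651² ≈ 0.711
  n=2: λ₂ = 3.072π²/3.2651² ≈ 2.844 (4× faster decay)
  n=3: λ₃ = 6.912π²/3.2651² ≈ 6.399 (9× faster decay)
As t → ∞, higher modes decay exponentially faster. The n=1 mode dominates: φ ~ c₁ sin(πx/3.2651) e^{-λ₁t}.
Decay rate: λ₁ = 0.768π²/3.2651² ≈ 0.711.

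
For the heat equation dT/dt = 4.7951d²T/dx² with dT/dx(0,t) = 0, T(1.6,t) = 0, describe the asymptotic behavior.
T → 0. Heat escapes through the Dirichlet boundary.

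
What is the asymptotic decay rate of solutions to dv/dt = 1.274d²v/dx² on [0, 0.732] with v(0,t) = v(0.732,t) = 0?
Eigenvalues: λₙ = 1.274n²π²/0.732².
First three modes:
  n=1: λ₁ = 1.274π²/0.732² ≈ 23.466
  n=2: λ₂ = 5.096π²/0.732² ≈ 93.866 (4× faster decay)
  n=3: λ₃ = 11.466π²/0.732² ≈ 211.198 (9× faster decay)
As t → ∞, higher modes decay exponentially faster. The n=1 mode dominates: v ~ c₁ sin(πx/0.732) e^{-λ₁t}.
Decay rate: λ₁ = 1.274π²/0.732² ≈ 23.466.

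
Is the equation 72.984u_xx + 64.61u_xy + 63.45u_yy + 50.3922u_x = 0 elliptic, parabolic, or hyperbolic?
Computing B² - 4AC with A = 72.984, B = 64.61, C = 63.45: discriminant = -14348.8871 (negative). Answer: elliptic.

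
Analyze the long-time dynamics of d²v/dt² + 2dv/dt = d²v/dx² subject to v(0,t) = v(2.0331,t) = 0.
Long-time behavior: v → 0. Damping (γ=2) dissipates energy; oscillations decay exponentially.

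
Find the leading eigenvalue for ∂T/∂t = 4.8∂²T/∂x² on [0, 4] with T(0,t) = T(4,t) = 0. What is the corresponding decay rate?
Eigenvalues: λₙ = 4.8n²π²/4².
First three modes:
  n=1: λ₁ = 4.8π²/4² ≈ 2.961
  n=2: λ₂ = 19.2π²/4² ≈ 11.844 (4× faster decay)
  n=3: λ₃ = 43.2π²/4² ≈ 26.648 (9× faster decay)
As t → ∞, higher modes decay exponentially faster. The n=1 mode dominates: T ~ c₁ sin(πx/4) e^{-λ₁t}.
Decay rate: λ₁ = 4.8π²/4² ≈ 2.961.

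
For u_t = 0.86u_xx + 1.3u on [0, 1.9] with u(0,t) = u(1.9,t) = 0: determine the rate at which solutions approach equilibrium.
Eigenvalues: λₙ = 0.86n²π²/1.9² - 1.3.
First three modes:
  n=1: λ₁ = 0.86π²/1.9² - 1.3 ≈ 1.051
  n=2: λ₂ = 3.44π²/1.9² - 1.3 ≈ 8.105
  n=3: λ₃ = 7.74π²/1.9² - 1.3 ≈ 19.861
Since 0.86π²/1.9² ≈ 2.351 > 1.3, all λₙ > 0.
The n=1 mode decays slowest → dominates as t → ∞.
Asymptotic: u ~ c₁ sin(πx/1.9) e^{-λ₁t} with decay rate λ₁ ≈ 1.051.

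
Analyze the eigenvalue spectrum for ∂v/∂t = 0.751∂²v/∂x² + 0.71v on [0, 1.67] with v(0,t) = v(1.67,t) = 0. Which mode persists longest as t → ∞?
Eigenvalues: λₙ = 0.751n²π²/1.67² - 0.71.
First three modes:
  n=1: λ₁ = 0.751π²/1.67² - 0.71 ≈ 1.948
  n=2: λ₂ = 3.004π²/1.67² - 0.71 ≈ 9.921
  n=3: λ₃ = 6.759π²/1.67² - 0.71 ≈ 23.209
Since 0.751π²/1.67² ≈ 2.658 > 0.71, all λₙ > 0.
The n=1 mode decays slowest → dominates as t → ∞.
Asymptotic: v ~ c₁ sin(πx/1.67) e^{-λ₁t} with decay rate λ₁ ≈ 1.948.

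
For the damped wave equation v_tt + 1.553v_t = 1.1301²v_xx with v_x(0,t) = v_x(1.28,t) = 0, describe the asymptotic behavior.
v → constant (steady state). Damping (γ=1.553) dissipates the nonconstant modes; with Neumann BCs the spatial average obeys M''+γM'=0 and tends to a finite limit.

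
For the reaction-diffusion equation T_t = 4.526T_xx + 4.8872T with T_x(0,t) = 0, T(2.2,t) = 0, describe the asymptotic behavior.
T grows unboundedly. Reaction dominates diffusion (r=4.8872 > κπ²/(4L²)≈2.31); solution grows exponentially.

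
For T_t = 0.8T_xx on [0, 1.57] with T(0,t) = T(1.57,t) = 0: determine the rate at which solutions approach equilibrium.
Eigenvalues: λₙ = 0.8n²π²/1.57².
First three modes:
  n=1: λ₁ = 0.8π²/1.57² ≈ 3.203
  n=2: λ₂ = 3.2π²/1.57² ≈ 12.813 (4× faster decay)
  n=3: λ₃ = 7.2π²/1.57² ≈ 28.829 (9× faster decay)
As t → ∞, higher modes decay exponentially faster. The n=1 mode dominates: T ~ c₁ sin(πx/1.57) e^{-λ₁t}.
Decay rate: λ₁ = 0.8π²/1.57² ≈ 3.203.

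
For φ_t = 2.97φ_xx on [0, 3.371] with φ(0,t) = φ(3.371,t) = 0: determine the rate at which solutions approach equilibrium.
Eigenvalues: λₙ = 2.97n²π²/3.371².
First three modes:
  n=1: λ₁ = 2.97π²/3.371² ≈ 2.58
  n=2: λ₂ = 11.88π²/3.371² ≈ 10.318 (4× faster decay)
  n=3: λ₃ = 26.73π²/3.371² ≈ 23.216 (9× faster decay)
As t → ∞, higher modes decay exponentially faster. The n=1 mode dominates: φ ~ c₁ sin(πx/3.371) e^{-λ₁t}.
Decay rate: λ₁ = 2.97π²/3.371² ≈ 2.58.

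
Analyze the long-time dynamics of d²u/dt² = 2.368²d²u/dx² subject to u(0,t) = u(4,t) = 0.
Long-time behavior: u oscillates (no decay). Energy is conserved; the solution oscillates indefinitely as standing waves.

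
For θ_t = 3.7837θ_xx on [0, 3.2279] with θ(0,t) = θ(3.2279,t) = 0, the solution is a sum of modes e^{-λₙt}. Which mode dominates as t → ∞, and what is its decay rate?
Eigenvalues: λₙ = 3.7837n²π²/3.2279².
First three modes:
  n=1: λ₁ = 3.7837π²/3.2279² ≈ 3.584
  n=2: λ₂ = 15.1348π²/3.2279² ≈ 14.336 (4× faster decay)
  n=3: λ₃ = 34.0533π²/3.2279² ≈ 32.257 (9× faster decay)
As t → ∞, higher modes decay exponentially faster. The n=1 mode dominates: θ ~ c₁ sin(πx/3.2279) e^{-λ₁t}.
Decay rate: λ₁ = 3.7837π²/3.2279² ≈ 3.584.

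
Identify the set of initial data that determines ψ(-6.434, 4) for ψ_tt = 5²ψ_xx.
Domain of dependence: [-26.434, 13.566]. Signals travel at speed 5, so data within |x - -6.434| ≤ 5·4 = 20 can reach the point.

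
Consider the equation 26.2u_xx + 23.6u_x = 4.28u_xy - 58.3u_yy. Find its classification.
Rewriting in standard form: 26.2u_xx - 4.28u_xy + 58.3u_yy + 23.6u_x = 0. Elliptic. (A = 26.2, B = -4.28, C = 58.3 gives B² - 4AC = -6091.5216.)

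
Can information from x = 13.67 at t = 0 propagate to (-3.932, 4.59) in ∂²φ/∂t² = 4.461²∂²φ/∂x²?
Yes. The domain of dependence is [-24.40799, 16.54399], and 13.67 ∈ [-24.40799, 16.54399].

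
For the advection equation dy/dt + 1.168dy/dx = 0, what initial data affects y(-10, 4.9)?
A single point: x = -15.7232. The characteristic through (-10, 4.9) is x - 1.168t = const, so x = -10 - 1.168·4.9 = -15.7232.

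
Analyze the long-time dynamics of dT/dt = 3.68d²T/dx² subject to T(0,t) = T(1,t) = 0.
Long-time behavior: T → 0. Heat diffuses out through both boundaries.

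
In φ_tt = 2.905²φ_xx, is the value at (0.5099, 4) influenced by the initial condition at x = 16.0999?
No. The domain of dependence is [-11.1101, 12.1299], and 16.0999 is outside this interval.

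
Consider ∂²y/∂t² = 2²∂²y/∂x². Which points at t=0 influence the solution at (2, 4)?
Domain of dependence: [-6, 10]. Signals travel at speed 2, so data within |x - 2| ≤ 2·4 = 8 can reach the point.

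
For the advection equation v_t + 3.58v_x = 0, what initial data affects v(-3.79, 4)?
A single point: x = -18.11. The characteristic through (-3.79, 4) is x - 3.58t = const, so x = -3.79 - 3.58·4 = -18.11.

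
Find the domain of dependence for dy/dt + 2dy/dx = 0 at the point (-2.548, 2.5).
A single point: x = -7.548. The characteristic through (-2.548, 2.5) is x - 2t = const, so x = -2.548 - 2·2.5 = -7.548.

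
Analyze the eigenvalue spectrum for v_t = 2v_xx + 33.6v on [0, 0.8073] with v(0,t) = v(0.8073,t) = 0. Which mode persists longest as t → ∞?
Eigenvalues: λₙ = 2n²π²/0.8073² - 33.6.
First three modes:
  n=1: λ₁ = 2π²/0.8073² - 33.6 ≈ -3.313
  n=2: λ₂ = 8π²/0.8073² - 33.6 ≈ 87.549
  n=3: λ₃ = 18π²/0.8073² - 33.6 ≈ 238.985
Since 2π²/0.8073² ≈ 30.287 < 33.6, λ₁ < 0.
The n=1 mode grows fastest (−λₙ is largest for n=1) → dominates.
Asymptotic: v ~ c₁ sin(πx/0.8073) e^{3.313t} (exponential growth at rate −λ₁ ≈ 3.313).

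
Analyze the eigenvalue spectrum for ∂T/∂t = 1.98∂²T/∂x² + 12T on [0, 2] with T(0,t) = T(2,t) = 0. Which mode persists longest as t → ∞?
Eigenvalues: λₙ = 1.98n²π²/2² - 12.
First three modes:
  n=1: λ₁ = 1.98π²/2² - 12 ≈ -7.115
  n=2: λ₂ = 7.92π²/2² - 12 ≈ 7.542
  n=3: λ₃ = 17.82π²/2² - 12 ≈ 31.969
Since 1.98π²/2² ≈ 4.885 < 12, λ₁ < 0.
The n=1 mode grows fastest (−λₙ is largest for n=1) → dominates.
Asymptotic: T ~ c₁ sin(πx/2) e^{7.115t} (exponential growth at rate −λ₁ ≈ 7.115).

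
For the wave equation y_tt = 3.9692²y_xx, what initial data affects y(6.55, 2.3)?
Domain of dependence: [-2.57916, 15.67916]. Signals travel at speed 3.9692, so data within |x - 6.55| ≤ 3.9692·2.3 = 9.12916 can reach the point.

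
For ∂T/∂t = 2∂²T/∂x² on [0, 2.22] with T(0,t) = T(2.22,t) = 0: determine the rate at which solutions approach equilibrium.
Eigenvalues: λₙ = 2n²π²/2.22².
First three modes:
  n=1: λ₁ = 2π²/2.22² ≈ 4.005
  n=2: λ₂ = 8π²/2.22² ≈ 16.021 (4× faster decay)
  n=3: λ₃ = 18π²/2.22² ≈ 36.047 (9× faster decay)
As t → ∞, higher modes decay exponentially faster. The n=1 mode dominates: T ~ c₁ sin(πx/2.22) e^{-λ₁t}.
Decay rate: λ₁ = 2π²/2.22² ≈ 4.005.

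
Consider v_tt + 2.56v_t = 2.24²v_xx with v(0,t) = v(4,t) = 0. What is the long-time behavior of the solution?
As t → ∞, v → 0. Damping (γ=2.56) dissipates energy; oscillations decay exponentially.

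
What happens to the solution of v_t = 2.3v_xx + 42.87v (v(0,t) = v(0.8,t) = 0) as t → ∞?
v grows unboundedly. Reaction dominates diffusion (r=42.87 > κπ²/L²≈35.47); solution grows exponentially.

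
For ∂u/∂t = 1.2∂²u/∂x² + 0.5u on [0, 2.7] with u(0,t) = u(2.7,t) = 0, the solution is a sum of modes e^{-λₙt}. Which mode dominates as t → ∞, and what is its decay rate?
Eigenvalues: λₙ = 1.2n²π²/2.7² - 0.5.
First three modes:
  n=1: λ₁ = 1.2π²/2.7² - 0.5 ≈ 1.125
  n=2: λ₂ = 4.8π²/2.7² - 0.5 ≈ 5.999
  n=3: λ₃ = 10.8π²/2.7² - 0.5 ≈ 14.122
Since 1.2π²/2.7² ≈ 1.625 > 0.5, all λₙ > 0.
The n=1 mode decays slowest → dominates as t → ∞.
Asymptotic: u ~ c₁ sin(πx/2.7) e^{-λ₁t} with decay rate λ₁ ≈ 1.125.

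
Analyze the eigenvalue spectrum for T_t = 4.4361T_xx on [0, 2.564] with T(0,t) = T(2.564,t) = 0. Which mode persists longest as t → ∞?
Eigenvalues: λₙ = 4.4361n²π²/2.564².
First three modes:
  n=1: λ₁ = 4.4361π²/2.564² ≈ 6.66
  n=2: λ₂ = 17.7444π²/2.564² ≈ 26.639 (4× faster decay)
  n=3: λ₃ = 39.9249π²/2.564² ≈ 59.939 (9× faster decay)
As t → ∞, higher modes decay exponentially faster. The n=1 mode dominates: T ~ c₁ sin(πx/2.564) e^{-λ₁t}.
Decay rate: λ₁ = 4.4361π²/2.564² ≈ 6.66.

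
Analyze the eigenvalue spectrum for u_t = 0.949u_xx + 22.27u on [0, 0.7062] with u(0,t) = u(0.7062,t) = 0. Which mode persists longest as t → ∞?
Eigenvalues: λₙ = 0.949n²π²/0.7062² - 22.27.
First three modes:
  n=1: λ₁ = 0.949π²/0.7062² - 22.27 ≈ -3.489
  n=2: λ₂ = 3.796π²/0.7062² - 22.27 ≈ 52.853
  n=3: λ₃ = 8.541π²/0.7062² - 22.27 ≈ 146.756
Since 0.949π²/0.7062² ≈ 18.781 < 22.27, λ₁ < 0.
The n=1 mode grows fastest (−λₙ is largest for n=1) → dominates.
Asymptotic: u ~ c₁ sin(πx/0.7062) e^{3.489t} (exponential growth at rate −λ₁ ≈ 3.489).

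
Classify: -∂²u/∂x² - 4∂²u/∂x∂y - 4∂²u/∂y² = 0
Parabolic (discriminant = 0).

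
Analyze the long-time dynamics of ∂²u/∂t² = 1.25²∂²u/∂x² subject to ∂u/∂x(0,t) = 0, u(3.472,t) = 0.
Long-time behavior: u oscillates (no decay). Energy is conserved; the solution oscillates indefinitely as standing waves.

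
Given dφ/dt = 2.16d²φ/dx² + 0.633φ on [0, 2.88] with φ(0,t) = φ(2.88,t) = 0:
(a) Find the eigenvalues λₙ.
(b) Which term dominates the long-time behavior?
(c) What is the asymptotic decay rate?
Eigenvalues: λₙ = 2.16n²π²/2.88² - 0.633.
First three modes:
  n=1: λ₁ = 2.16π²/2.88² - 0.633 ≈ 1.937
  n=2: λ₂ = 8.64π²/2.88² - 0.633 ≈ 9.648
  n=3: λ₃ = 19.44π²/2.88² - 0.633 ≈ 22.499
Since 2.16π²/2.88² ≈ 2.57 > 0.633, all λₙ > 0.
The n=1 mode decays slowest → dominates as t → ∞.
Asymptotic: φ ~ c₁ sin(πx/2.88) e^{-λ₁t} with decay rate λ₁ ≈ 1.937.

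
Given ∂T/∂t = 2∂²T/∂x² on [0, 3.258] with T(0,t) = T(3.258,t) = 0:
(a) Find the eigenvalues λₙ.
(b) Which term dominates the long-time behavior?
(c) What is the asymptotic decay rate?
Eigenvalues: λₙ = 2n²π²/3.258².
First three modes:
  n=1: λ₁ = 2π²/3.258² ≈ 1.86
  n=2: λ₂ = 8π²/3.258² ≈ 7.439 (4× faster decay)
  n=3: λ₃ = 18π²/3.258² ≈ 16.737 (9× faster decay)
As t → ∞, higher modes decay exponentially faster. The n=1 mode dominates: T ~ c₁ sin(πx/3.258) e^{-λ₁t}.
Decay rate: λ₁ = 2π²/3.258² ≈ 1.86.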